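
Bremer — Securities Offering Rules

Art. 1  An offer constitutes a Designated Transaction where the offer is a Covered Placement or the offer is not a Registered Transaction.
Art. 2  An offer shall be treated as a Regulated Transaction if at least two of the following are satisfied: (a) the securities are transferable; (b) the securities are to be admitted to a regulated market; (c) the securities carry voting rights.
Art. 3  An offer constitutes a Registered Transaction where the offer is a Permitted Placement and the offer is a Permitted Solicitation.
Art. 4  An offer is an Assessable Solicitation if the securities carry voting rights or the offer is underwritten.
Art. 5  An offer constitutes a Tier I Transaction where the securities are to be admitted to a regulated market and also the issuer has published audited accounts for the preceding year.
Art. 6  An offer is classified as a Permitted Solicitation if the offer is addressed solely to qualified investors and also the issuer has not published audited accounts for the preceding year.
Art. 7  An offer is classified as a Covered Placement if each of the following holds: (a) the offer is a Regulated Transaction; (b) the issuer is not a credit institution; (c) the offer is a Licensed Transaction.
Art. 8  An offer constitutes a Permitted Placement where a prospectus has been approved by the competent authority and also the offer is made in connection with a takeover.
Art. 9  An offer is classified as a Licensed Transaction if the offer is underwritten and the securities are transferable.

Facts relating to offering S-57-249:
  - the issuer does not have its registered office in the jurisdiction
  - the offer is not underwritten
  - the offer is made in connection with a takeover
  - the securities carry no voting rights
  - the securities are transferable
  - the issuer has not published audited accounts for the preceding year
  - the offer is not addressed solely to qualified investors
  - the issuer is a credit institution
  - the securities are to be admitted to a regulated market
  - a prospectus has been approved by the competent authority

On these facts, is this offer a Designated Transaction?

article 2 — Regulated Transaction: the securities are transferable? yes; the securities are to be admitted to a regulated market? yes; the securities carry voting rights? no — 2 of 3 hold (need ≥2) → satisfied.
article 9 — Licensed Transaction: [the offer is underwritten? no] AND [the securities are transferable? yes] → not satisfied.
article 7 — Covered Placement: [Regulated Transaction (article 2)? yes] AND [the issuer is not a credit institution? no] AND [Licensed Transaction (article 9)? no] → not satisfied.
article 8 — Permitted Placement: [a prospectus has been approved by the competent authority? yes] AND [the offer is made in connection with a takeover? yes] → satisfied.
article 6 — Permitted Solicitation: [the offer is addressed solely to qualified investors? no] AND [the issuer has not published audited accounts for the preceding year? yes] → not satisfied.
article 3 — Registered Transaction: [Permitted Placement (article 8)? yes] AND [Permitted Solicitation (article 6)? no] → not satisfied.
article 1 — Designated Transaction: [Covered Placement (article 7)? no] OR [not a Registered Transaction (article 3)? yes] → satisfied.

Yes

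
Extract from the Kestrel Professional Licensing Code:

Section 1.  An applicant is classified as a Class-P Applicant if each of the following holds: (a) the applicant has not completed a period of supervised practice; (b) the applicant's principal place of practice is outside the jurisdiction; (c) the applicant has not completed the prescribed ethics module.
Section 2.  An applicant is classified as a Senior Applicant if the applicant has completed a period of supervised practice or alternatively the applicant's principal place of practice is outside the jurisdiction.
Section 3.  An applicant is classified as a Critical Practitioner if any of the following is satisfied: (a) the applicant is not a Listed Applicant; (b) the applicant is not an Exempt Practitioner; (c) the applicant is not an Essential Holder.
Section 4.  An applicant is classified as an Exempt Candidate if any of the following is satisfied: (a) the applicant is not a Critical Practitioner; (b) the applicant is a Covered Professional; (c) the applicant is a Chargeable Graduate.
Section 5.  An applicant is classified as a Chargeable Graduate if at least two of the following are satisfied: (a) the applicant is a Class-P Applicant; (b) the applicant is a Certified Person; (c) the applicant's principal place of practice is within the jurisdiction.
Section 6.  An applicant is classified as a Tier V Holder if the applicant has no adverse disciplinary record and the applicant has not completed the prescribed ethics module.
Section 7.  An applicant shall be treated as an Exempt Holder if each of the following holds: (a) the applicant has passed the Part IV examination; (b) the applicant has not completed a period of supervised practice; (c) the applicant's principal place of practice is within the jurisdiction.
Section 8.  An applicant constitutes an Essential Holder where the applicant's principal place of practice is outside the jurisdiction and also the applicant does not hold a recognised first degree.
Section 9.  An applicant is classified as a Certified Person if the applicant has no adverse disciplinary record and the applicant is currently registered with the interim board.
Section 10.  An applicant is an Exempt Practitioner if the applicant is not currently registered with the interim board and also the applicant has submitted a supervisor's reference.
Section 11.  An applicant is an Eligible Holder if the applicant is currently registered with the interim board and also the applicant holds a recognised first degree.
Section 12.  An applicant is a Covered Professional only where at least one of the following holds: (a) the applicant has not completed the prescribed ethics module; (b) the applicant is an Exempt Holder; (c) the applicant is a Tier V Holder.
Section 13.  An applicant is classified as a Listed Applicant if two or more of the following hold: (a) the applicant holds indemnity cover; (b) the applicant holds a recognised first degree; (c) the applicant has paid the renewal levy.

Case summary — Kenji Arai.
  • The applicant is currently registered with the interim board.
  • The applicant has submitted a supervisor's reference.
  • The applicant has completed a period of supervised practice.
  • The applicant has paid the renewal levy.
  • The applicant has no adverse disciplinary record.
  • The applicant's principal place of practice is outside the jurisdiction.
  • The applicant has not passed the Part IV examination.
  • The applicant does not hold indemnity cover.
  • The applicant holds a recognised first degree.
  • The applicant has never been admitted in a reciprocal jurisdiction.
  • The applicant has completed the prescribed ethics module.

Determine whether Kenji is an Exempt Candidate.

section 13 — Listed Applicant: the applicant holds indemnity cover? no; the applicant holds a recognised first degree? yes; the applicant has paid the renewal levy? yes — 2 of 3 hold (need ≥2) → satisfied.
section 10 — Exempt Practitioner: [the applicant is not currently registered with the interim board? no] AND [the applicant has submitted a supervisor's reference? yes] → not satisfied.
section 8 — Essential Holder: [the applicant's principal place of practice is outside the jurisdiction? yes] AND [the applicant does not hold a recognised first degree? no] → not satisfied.
section 3 — Critical Practitioner: [not a Listed Applicant (section 13)? no] OR [not an Exempt Practitioner (section 10)? yes] OR [not an Essential Holder (section 8)? yes] → satisfied.
section 7 — Exempt Holder: [the applicant has passed the Part IV examination? no] AND [the applicant has not completed a period of supervised practice? no] AND [the applicant's principal place of practice is within the jurisdiction? no] → not satisfied.
section 6 — Tier V Holder: [the applicant has no adverse disciplinary record? yes] AND [the applicant has not completed the prescribed ethics module? no] → not satisfied.
section 12 — Covered Professional: [the applicant has not completed the prescribed ethics module? no] OR [Exempt Holder (section 7)? no] OR [Tier V Holder (section 6)? no] → not satisfied.
section 1 — Class-P Applicant: [the applicant has not completed a period of supervised practice? no] AND [the applicant's principal place of practice is outside the jurisdiction? yes] AND [the applicant has not completed the prescribed ethics module? no] → not satisfied.
section 9 — Certified Person: [the applicant has no adverse disciplinary record? yes] AND [the applicant is currently registered with the interim board? yes] → satisfied.
section 5 — Chargeable Graduate: Class-P Applicant (section 1)? no; Certified Person (section 9)? yes; the applicant's principal place of practice is within the jurisdiction? no — 1 of 3 hold (need ≥2) → not satisfied.
section 4 — Exempt Candidate: [not a Critical Practitioner (section 3)? no] OR [Covered Professional (section 12)? no] OR [Chargeable Graduate (section 5)? no] → not satisfied.

No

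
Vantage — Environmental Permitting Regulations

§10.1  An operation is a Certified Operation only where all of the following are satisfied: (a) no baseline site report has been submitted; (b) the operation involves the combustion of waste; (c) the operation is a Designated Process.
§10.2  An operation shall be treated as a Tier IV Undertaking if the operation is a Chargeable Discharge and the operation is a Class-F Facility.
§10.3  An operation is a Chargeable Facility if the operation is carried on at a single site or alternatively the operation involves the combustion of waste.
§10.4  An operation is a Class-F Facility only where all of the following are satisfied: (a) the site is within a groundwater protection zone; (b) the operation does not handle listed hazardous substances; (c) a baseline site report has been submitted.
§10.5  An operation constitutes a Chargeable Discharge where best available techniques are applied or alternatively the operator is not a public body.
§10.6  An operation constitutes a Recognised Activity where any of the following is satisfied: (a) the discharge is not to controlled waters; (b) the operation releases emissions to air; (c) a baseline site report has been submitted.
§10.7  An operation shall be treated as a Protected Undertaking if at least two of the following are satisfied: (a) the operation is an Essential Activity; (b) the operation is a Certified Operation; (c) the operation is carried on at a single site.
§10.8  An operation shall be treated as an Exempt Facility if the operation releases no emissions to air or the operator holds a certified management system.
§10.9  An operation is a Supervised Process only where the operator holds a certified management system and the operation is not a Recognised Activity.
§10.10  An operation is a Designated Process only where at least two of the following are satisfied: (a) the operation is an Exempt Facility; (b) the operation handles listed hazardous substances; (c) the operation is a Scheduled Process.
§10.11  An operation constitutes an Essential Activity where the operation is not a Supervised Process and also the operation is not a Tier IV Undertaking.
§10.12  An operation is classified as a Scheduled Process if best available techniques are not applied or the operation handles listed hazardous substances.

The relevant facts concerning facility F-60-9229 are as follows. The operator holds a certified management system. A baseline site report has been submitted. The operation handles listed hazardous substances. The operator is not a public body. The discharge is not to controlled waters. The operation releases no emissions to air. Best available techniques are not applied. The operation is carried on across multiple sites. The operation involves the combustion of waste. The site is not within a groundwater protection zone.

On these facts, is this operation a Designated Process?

Yes

Under §10.8: the operation releases no emissions to air? yes; or the operator holds a certified management system? yes. So the operation is an Exempt Facility.
Under §10.12: best available techniques are not applied? yes; or the operation handles listed hazardous substances? yes. So the operation is a Scheduled Process.
Under §10.10: Exempt Facility (§10.8)? yes; the operation handles listed hazardous substances? yes; Scheduled Process (§10.12)? yes — 3 of 3 hold (need ≥2) → satisfied.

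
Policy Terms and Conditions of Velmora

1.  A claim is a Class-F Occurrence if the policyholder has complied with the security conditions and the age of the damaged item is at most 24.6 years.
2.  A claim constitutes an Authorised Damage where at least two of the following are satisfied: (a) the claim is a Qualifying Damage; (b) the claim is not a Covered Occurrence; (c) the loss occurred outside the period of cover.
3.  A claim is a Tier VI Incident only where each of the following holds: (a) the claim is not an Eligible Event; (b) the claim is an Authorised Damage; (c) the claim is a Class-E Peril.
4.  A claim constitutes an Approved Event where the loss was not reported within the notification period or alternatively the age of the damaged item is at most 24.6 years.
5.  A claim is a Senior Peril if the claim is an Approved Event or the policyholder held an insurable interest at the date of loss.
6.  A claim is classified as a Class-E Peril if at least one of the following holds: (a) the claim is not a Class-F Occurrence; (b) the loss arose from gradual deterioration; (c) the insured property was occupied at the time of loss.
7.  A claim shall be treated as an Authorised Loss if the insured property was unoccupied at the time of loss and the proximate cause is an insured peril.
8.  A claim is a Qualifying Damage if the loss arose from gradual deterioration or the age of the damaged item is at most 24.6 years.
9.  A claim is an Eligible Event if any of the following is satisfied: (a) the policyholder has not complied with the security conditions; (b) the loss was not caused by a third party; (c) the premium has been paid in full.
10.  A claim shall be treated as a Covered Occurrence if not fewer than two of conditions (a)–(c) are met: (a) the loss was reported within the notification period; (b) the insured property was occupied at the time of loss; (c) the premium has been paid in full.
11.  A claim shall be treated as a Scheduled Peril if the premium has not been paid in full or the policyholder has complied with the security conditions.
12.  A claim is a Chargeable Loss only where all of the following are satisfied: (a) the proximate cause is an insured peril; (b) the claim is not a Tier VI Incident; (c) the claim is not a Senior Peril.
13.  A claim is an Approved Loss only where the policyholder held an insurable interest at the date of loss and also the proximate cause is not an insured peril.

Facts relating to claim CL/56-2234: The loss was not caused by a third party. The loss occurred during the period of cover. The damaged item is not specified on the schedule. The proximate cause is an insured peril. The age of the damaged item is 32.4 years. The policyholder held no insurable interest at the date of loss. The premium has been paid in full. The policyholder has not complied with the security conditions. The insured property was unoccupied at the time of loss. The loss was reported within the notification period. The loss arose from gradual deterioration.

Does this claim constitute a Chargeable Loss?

Under paragraph 9: the policyholder has not complied with the security conditions? yes; or the loss was not caused by a third party? yes; or the premium has been paid in full? yes. So the claim is an Eligible Event.
Under paragraph 8: the loss arose from gradual deterioration? yes; or age of the damaged item: 32.4 years ≤ 24.6 years? no. So the claim is a Qualifying Damage.
Under paragraph 10: the loss was reported within the notification period? yes; the insured property was occupied at the time of loss? no; the premium has been paid in full? yes — 2 of 3 hold (need ≥2) → satisfied.
Under paragraph 2: Qualifying Damage (paragraph 8)? yes; not a Covered Occurrence (paragraph 10)? no; the loss occurred outside the period of cover? no — 1 of 3 hold (need ≥2) → not satisfied.
Under paragraph 1: the policyholder has complied with the security conditions? no; and age of the damaged item: 32.4 years ≤ 24.6 years? no. So the claim is not a Class-F Occurrence.
Under paragraph 6: not a Class-F Occurrence (paragraph 1)? yes; or the loss arose from gradual deterioration? yes; or the insured property was occupied at the time of loss? no. So the claim is a Class-E Peril.
Under paragraph 3: not an Eligible Event (paragraph 9)? no; and Authorised Damage (paragraph 2)? no; and Class-E Peril (paragraph 6)? yes. So the claim is not a Tier VI Incident.
Under paragraph 4: the loss was not reported within the notification period? no; or age of the damaged item: 32.4 years ≤ 24.6 years? no. So the claim is not an Approved Event.
Under paragraph 5: Approved Event (paragraph 4)? no; or the policyholder held an insurable interest at the date of loss? no. So the claim is not a Senior Peril.
Under paragraph 12: the proximate cause is an insured peril? yes; and not a Tier VI Incident (paragraph 3)? yes; and not a Senior Peril (paragraph 5)? yes. So the claim is a Chargeable Loss.

Yes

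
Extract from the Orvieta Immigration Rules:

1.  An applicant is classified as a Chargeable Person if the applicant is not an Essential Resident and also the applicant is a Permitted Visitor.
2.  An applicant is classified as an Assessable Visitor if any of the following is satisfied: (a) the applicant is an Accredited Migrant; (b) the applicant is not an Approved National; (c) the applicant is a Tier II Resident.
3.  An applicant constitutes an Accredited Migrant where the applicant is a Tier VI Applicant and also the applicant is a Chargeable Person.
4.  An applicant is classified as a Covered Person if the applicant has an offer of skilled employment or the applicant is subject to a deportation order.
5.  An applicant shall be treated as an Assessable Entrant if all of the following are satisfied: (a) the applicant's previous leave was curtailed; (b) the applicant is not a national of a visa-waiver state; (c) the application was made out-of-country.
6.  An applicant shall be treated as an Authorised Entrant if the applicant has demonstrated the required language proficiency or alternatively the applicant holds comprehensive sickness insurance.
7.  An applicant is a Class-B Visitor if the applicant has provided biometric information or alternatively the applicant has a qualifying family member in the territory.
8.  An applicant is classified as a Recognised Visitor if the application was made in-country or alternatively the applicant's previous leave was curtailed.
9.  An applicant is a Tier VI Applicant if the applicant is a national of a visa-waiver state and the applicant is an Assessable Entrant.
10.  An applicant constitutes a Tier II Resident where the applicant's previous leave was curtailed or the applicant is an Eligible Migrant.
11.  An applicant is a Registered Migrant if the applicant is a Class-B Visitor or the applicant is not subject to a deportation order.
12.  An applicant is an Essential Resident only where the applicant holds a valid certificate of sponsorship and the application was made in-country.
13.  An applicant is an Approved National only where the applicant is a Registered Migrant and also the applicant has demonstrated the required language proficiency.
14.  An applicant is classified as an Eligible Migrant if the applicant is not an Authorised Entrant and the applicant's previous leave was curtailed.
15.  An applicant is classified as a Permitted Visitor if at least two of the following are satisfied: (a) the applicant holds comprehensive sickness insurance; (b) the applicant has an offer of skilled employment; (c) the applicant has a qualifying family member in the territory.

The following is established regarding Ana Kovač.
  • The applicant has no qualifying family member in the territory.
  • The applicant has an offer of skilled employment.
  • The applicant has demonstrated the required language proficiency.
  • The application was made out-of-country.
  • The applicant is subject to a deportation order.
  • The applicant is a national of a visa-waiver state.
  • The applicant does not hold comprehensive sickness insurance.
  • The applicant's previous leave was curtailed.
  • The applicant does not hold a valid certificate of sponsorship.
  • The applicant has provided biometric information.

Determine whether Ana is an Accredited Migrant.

paragraph 5 — Assessable Entrant: [the applicant's previous leave was curtailed? yes] AND [the applicant is not a national of a visa-waiver state? no] AND [the application was made out-of-country? yes] → not satisfied.
paragraph 9 — Tier VI Applicant: [the applicant is a national of a visa-waiver state? yes] AND [Assessable Entrant (paragraph 5)? no] → not satisfied.
paragraph 12 — Essential Resident: [the applicant holds a valid certificate of sponsorship? no] AND [the application was made in-country? no] → not satisfied.
paragraph 15 — Permitted Visitor: the applicant holds comprehensive sickness insurance? no; the applicant has an offer of skilled employment? yes; the applicant has a qualifying family member in the territory? no — 1 of 3 hold (need ≥2) → not satisfied.
paragraph 1 — Chargeable Person: [not an Essential Resident (paragraph 12)? yes] AND [Permitted Visitor (paragraph 15)? no] → not satisfied.
paragraph 3 — Accredited Migrant: [Tier VI Applicant (paragraph 9)? no] AND [Chargeable Person (paragraph 1)? no] → not satisfied.

No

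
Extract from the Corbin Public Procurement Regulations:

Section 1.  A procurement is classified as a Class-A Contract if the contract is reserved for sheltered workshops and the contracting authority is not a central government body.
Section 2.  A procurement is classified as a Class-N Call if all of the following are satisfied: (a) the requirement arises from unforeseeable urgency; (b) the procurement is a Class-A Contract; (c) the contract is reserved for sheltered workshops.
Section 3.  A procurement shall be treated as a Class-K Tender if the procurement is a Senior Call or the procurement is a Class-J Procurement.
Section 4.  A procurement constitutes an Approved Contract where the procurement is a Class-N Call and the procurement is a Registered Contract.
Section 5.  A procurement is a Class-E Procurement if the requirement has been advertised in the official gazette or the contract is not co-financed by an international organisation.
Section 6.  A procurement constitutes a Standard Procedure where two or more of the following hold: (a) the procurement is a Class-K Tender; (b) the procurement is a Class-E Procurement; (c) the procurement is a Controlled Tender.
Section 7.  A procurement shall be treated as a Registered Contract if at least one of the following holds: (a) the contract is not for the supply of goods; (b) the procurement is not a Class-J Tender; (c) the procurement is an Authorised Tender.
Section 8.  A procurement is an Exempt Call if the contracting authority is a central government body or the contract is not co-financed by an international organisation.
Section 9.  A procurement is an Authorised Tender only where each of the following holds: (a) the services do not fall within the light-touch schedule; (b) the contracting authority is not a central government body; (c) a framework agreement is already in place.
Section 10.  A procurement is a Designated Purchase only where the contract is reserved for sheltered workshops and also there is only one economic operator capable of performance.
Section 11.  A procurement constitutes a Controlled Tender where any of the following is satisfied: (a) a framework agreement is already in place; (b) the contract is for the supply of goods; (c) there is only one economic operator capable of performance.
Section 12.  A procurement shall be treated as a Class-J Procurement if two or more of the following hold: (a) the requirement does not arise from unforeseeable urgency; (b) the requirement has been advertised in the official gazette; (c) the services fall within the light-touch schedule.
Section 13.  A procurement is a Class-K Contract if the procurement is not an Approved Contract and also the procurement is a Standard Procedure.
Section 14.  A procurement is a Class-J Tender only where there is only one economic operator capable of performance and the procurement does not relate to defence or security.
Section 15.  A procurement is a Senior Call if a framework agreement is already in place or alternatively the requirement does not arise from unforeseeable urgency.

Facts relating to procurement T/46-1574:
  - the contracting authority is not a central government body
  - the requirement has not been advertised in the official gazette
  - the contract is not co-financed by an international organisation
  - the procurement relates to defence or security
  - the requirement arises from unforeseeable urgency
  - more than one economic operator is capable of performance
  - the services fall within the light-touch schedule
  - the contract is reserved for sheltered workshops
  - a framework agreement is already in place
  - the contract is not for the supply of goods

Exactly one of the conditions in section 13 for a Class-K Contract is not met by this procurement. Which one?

Approved Contract

section 1 — Class-A Contract: [the contract is reserved for sheltered workshops? yes] AND [the contracting authority is not a central government body? yes] → satisfied.
section 2 — Class-N Call: [the requirement arises from unforeseeable urgency? yes] AND [Class-A Contract (section 1)? yes] AND [the contract is reserved for sheltered workshops? yes] → satisfied.
section 14 — Class-J Tender: [there is only one economic operator capable of performance? no] AND [the procurement does not relate to defence or security? no] → not satisfied.
section 9 — Authorised Tender: [the services do not fall within the light-touch schedule? no] AND [the contracting authority is not a central government body? yes] AND [a framework agreement is already in place? yes] → not satisfied.
section 7 — Registered Contract: [the contract is not for the supply of goods? yes] OR [not a Class-J Tender (section 14)? yes] OR [Authorised Tender (section 9)? no] → satisfied.
section 4 — Approved Contract: [Class-N Call (section 2)? yes] AND [Registered Contract (section 7)? yes] → satisfied.
section 15 — Senior Call: [a framework agreement is already in place? yes] OR [the requirement does not arise from unforeseeable urgency? no] → satisfied.
section 12 — Class-J Procurement: the requirement does not arise from unforeseeable urgency? no; the requirement has been advertised in the official gazette? no; the services fall within the light-touch schedule? yes — 1 of 3 hold (need ≥2) → not satisfied.
section 3 — Class-K Tender: [Senior Call (section 15)? yes] OR [Class-J Procurement (section 12)? no] → satisfied.
section 5 — Class-E Procurement: [the requirement has been advertised in the official gazette? no] OR [the contract is not co-financed by an international organisation? yes] → satisfied.
section 11 — Controlled Tender: [a framework agreement is already in place? yes] OR [the contract is for the supply of goods? no] OR [there is only one economic operator capable of performance? no] → satisfied.
section 6 — Standard Procedure: Class-K Tender (section 3)? yes; Class-E Procurement (section 5)? yes; Controlled Tender (section 11)? yes — 3 of 3 hold (need ≥2) → satisfied.
section 13 — Class-K Contract: [not an Approved Contract (section 4)? no] AND [Standard Procedure (section 6)? yes] → not satisfied.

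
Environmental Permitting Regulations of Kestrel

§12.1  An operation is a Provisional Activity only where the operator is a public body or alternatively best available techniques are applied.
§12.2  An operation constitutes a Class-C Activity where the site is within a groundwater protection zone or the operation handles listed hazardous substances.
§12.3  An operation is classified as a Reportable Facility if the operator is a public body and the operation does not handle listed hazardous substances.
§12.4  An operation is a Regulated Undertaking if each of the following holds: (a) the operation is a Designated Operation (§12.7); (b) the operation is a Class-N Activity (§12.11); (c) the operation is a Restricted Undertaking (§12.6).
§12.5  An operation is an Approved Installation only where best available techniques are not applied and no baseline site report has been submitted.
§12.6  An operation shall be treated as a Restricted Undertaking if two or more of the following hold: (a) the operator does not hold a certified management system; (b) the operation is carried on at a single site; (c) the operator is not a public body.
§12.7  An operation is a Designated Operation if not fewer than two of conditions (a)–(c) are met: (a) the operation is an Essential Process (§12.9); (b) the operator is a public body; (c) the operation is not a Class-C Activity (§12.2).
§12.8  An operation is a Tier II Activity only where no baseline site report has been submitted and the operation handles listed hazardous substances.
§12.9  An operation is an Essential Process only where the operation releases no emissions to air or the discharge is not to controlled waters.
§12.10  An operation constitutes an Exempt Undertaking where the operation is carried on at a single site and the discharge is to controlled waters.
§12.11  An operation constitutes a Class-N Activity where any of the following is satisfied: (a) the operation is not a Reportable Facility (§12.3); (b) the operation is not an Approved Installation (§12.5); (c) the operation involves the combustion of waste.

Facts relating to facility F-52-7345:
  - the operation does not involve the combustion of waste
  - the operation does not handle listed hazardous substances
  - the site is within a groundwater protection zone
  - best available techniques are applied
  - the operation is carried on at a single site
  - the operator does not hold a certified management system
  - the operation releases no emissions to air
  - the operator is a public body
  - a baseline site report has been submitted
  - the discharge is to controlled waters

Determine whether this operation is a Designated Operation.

§12.9 — Essential Process: [the operation releases no emissions to air? yes] OR [the discharge is not to controlled waters? no] → satisfied.
§12.2 — Class-C Activity: [the site is within a groundwater protection zone? yes] OR [the operation handles listed hazardous substances? no] → satisfied.
§12.7 — Designated Operation: Essential Process (§12.9)? yes; the operator is a public body? yes; not a Class-C Activity (§12.2)? no — 2 of 3 hold (need ≥2) → satisfied.

Yes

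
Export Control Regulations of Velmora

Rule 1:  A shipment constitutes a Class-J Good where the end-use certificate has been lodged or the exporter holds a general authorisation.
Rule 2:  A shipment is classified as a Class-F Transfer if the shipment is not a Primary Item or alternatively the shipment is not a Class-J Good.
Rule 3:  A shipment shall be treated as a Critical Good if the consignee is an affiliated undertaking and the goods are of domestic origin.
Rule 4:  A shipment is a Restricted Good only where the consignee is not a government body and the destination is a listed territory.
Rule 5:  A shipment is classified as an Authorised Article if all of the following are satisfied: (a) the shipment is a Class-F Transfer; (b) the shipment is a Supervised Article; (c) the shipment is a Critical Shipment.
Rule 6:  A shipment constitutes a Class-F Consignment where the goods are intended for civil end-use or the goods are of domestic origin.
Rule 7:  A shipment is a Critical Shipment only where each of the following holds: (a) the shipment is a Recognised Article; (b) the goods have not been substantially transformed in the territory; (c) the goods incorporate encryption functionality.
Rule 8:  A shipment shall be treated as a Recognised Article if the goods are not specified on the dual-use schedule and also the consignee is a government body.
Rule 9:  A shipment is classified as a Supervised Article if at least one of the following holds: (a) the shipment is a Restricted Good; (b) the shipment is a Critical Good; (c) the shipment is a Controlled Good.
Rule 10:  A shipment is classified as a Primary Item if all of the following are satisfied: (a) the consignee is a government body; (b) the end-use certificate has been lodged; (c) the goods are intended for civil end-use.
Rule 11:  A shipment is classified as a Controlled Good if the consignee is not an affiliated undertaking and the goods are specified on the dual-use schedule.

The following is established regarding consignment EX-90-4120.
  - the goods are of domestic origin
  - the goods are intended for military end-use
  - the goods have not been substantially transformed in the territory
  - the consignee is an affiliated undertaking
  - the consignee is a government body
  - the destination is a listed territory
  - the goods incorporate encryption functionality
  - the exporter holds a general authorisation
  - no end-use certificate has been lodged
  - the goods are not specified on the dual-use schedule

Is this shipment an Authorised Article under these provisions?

rule 10 — Primary Item: [the consignee is a government body? yes] AND [the end-use certificate has been lodged? no] AND [the goods are intended for civil end-use? no] → not satisfied.
rule 1 — Class-J Good: [the end-use certificate has been lodged? no] OR [the exporter holds a general authorisation? yes] → satisfied.
rule 2 — Class-F Transfer: [not a Primary Item (rule 10)? yes] OR [not a Class-J Good (rule 1)? no] → satisfied.
rule 4 — Restricted Good: [the consignee is not a government body? no] AND [the destination is a listed territory? yes] → not satisfied.
rule 3 — Critical Good: [the consignee is an affiliated undertaking? yes] AND [the goods are of domestic origin? yes] → satisfied.
rule 11 — Controlled Good: [the consignee is not an affiliated undertaking? no] AND [the goods are specified on the dual-use schedule? no] → not satisfied.
rule 9 — Supervised Article: [Restricted Good (rule 4)? no] OR [Critical Good (rule 3)? yes] OR [Controlled Good (rule 11)? no] → satisfied.
rule 8 — Recognised Article: [the goods are not specified on the dual-use schedule? yes] AND [the consignee is a government body? yes] → satisfied.
rule 7 — Critical Shipment: [Recognised Article (rule 8)? yes] AND [the goods have not been substantially transformed in the territory? yes] AND [the goods incorporate encryption functionality? yes] → satisfied.
rule 5 — Authorised Article: [Class-F Transfer (rule 2)? yes] AND [Supervised Article (rule 9)? yes] AND [Critical Shipment (rule 7)? yes] → satisfied.

Yes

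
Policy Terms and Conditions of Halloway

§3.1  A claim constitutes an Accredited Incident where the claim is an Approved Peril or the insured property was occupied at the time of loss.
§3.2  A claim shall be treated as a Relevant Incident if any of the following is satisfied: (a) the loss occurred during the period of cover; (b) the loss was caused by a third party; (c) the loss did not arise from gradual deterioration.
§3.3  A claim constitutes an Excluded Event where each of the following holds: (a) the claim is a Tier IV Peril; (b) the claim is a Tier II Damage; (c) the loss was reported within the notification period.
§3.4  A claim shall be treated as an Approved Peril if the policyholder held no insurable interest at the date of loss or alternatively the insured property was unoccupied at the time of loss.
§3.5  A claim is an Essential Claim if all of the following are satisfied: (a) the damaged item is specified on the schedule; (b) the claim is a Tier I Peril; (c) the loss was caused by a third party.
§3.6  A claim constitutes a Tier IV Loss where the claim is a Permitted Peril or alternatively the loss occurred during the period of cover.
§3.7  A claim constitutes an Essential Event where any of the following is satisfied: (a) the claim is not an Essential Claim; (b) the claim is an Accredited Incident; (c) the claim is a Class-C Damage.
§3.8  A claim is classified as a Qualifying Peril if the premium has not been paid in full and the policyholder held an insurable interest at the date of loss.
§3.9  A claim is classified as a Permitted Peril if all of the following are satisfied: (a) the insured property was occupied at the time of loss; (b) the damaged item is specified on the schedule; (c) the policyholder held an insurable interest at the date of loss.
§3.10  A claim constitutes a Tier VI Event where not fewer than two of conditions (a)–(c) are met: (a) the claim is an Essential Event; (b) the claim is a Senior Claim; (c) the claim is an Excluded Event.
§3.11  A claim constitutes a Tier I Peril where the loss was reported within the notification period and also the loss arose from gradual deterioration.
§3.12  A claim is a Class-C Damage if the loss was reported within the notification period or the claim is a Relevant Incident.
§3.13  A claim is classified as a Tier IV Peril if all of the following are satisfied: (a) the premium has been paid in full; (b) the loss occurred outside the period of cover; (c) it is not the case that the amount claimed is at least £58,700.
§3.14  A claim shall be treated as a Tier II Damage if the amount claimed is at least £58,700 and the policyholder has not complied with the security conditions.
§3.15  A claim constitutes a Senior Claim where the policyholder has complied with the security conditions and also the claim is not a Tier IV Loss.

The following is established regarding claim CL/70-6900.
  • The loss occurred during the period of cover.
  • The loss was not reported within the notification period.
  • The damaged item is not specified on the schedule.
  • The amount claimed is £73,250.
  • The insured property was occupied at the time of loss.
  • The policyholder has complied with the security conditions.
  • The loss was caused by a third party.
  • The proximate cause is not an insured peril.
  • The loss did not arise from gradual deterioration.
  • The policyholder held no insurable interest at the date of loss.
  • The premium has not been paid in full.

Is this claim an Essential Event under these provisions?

§3.11 — Tier I Peril: [the loss was reported within the notification period? no] AND [the loss arose from gradual deterioration? no] → not satisfied.
§3.5 — Essential Claim: [the damaged item is specified on the schedule? no] AND [Tier I Peril (§3.11)? no] AND [the loss was caused by a third party? yes] → not satisfied.
§3.4 — Approved Peril: [the policyholder held no insurable interest at the date of loss? yes] OR [the insured property was unoccupied at the time of loss? no] → satisfied.
§3.1 — Accredited Incident: [Approved Peril (§3.4)? yes] OR [the insured property was occupied at the time of loss? yes] → satisfied.
§3.2 — Relevant Incident: [the loss occurred during the period of cover? yes] OR [the loss was caused by a third party? yes] OR [the loss did not arise from gradual deterioration? yes] → satisfied.
§3.12 — Class-C Damage: [the loss was reported within the notification period? no] OR [Relevant Incident (§3.2)? yes] → satisfied.
§3.7 — Essential Event: [not an Essential Claim (§3.5)? yes] OR [Accredited Incident (§3.1)? yes] OR [Class-C Damage (§3.12)? yes] → satisfied.

Yes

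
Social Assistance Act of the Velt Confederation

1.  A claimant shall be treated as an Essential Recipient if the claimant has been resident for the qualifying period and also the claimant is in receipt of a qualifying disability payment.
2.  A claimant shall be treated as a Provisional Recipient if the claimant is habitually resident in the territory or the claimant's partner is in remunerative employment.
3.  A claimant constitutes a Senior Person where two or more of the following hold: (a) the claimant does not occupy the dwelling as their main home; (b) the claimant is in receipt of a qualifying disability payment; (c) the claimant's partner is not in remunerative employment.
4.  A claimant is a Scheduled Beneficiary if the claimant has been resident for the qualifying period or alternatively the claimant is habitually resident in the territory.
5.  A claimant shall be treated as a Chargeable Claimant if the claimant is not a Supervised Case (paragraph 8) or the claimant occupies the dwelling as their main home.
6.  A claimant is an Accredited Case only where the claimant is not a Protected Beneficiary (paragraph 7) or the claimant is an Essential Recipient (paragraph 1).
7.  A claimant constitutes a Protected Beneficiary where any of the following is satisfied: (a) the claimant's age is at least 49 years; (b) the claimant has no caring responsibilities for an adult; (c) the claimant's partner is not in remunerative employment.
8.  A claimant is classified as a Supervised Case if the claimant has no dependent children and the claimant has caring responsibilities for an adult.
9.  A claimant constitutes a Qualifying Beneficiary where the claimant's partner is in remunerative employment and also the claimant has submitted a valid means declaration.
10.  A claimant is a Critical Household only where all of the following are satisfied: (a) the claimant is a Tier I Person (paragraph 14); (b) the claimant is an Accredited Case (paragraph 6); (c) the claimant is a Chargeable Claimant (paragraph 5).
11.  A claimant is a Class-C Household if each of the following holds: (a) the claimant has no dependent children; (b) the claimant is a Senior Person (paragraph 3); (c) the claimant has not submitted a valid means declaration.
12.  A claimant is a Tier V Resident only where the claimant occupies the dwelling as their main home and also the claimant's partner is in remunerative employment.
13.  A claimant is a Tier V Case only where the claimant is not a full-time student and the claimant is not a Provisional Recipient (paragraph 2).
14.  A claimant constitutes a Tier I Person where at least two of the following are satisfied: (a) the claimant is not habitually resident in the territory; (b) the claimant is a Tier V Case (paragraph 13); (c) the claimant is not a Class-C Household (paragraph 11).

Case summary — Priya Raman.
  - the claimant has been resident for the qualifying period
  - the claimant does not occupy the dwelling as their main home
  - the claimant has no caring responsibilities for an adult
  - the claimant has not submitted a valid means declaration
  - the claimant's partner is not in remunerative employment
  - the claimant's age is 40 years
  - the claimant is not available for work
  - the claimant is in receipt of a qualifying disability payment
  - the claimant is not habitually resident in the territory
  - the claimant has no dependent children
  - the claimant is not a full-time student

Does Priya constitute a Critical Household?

Yes

paragraph 2 — Provisional Recipient: [the claimant is habitually resident in the territory? no] OR [the claimant's partner is in remunerative employment? no] → not satisfied.
paragraph 13 — Tier V Case: [the claimant is not a full-time student? yes] AND [not a Provisional Recipient (paragraph 2)? yes] → satisfied.
paragraph 3 — Senior Person: the claimant does not occupy the dwelling as their main home? yes; the claimant is in receipt of a qualifying disability payment? yes; the claimant's partner is not in remunerative employment? yes — 3 of 3 hold (need ≥2) → satisfied.
paragraph 11 — Class-C Household: [the claimant has no dependent children? yes] AND [Senior Person (paragraph 3)? yes] AND [the claimant has not submitted a valid means declaration? yes] → satisfied.
paragraph 14 — Tier I Person: the claimant is not habitually resident in the territory? yes; Tier V Case (paragraph 13)? yes; not a Class-C Household (paragraph 11)? no — 2 of 3 hold (need ≥2) → satisfied.
paragraph 7 — Protected Beneficiary: [claimant's age: 40 years ≥ 49 years? no] OR [the claimant has no caring responsibilities for an adult? yes] OR [the claimant's partner is not in remunerative employment? yes] → satisfied.
paragraph 1 — Essential Recipient: [the claimant has been resident for the qualifying period? yes] AND [the claimant is in receipt of a qualifying disability payment? yes] → satisfied.
paragraph 6 — Accredited Case: [not a Protected Beneficiary (paragraph 7)? no] OR [Essential Recipient (paragraph 1)? yes] → satisfied.
paragraph 8 — Supervised Case: [the claimant has no dependent children? yes] AND [the claimant has caring responsibilities for an adult? no] → not satisfied.
paragraph 5 — Chargeable Claimant: [not a Supervised Case (paragraph 8)? yes] OR [the claimant occupies the dwelling as their main home? no] → satisfied.
paragraph 10 — Critical Household: [Tier I Person (paragraph 14)? yes] AND [Accredited Case (paragraph 6)? yes] AND [Chargeable Claimant (paragraph 5)? yes] → satisfied.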